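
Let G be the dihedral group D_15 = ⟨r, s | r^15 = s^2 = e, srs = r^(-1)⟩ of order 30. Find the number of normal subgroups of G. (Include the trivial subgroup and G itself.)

G has 28 subgroups. Checking conjugation-invariance by order — order 1: 1/1 normal; order 2: 0/15 normal; order 3: 1/1 normal; order 5: 1/1 normal; order 6: 0/5 normal; order 10: 0/3 normal; order 15: 1/1 normal; order 30: 1/1 normal.
Total normal subgroups: 5.

5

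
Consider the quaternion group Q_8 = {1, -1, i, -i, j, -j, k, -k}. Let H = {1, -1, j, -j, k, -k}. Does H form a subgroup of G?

|H| = 6 does not divide |G| = 8, so by Lagrange H is not a subgroup.

No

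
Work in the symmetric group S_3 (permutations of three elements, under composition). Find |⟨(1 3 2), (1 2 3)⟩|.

3

|⟨(1 3 2)⟩| = 3 and |⟨(1 2 3)⟩| = 3, so |H| is a multiple of lcm(3, 3) = 3 and divides |G| = 6.
Closing under the operation: H = {e, (1 2 3), (1 3 2)}, so |H| = 3.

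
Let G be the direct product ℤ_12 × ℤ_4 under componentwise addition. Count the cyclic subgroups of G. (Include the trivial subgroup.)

20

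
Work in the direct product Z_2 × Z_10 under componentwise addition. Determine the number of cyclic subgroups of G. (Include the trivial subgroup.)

8

Group the elements of G by the cyclic subgroup they generate; each cyclic subgroup of order d accounts for φ(d) elements.
Cyclic subgroups by order — order 1: 1; order 2: 3; order 5: 1; order 10: 3.
Total: 8.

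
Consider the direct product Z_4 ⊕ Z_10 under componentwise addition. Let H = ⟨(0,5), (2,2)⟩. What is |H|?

20

|⟨(0,5)⟩| = 2 and |⟨(2,2)⟩| = 10, so |H| is a multiple of lcm(2, 10) = 10 and divides |G| = 40.
Closing under the operation: H = {(0,0), (0,1), (0,2), (0,3), (0,4), (0,5), (0,6), (0,7), (0,8), (0,9), (2,0), (2,1), (2,2), (2,3), (2,4), (2,5), (2,6), (2,7), (2,8), (2,9)}, so |H| = 20.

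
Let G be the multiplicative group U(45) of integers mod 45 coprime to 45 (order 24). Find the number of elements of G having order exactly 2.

3

The elements of order 2 are: 19, 26, 44.
That's 3.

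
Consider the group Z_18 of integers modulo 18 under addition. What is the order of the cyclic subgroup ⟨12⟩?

In Z_18, the order of an element a is n/gcd(a, n).
gcd(12, 18) = 6, so |⟨12⟩| = 18/6 = 3.

3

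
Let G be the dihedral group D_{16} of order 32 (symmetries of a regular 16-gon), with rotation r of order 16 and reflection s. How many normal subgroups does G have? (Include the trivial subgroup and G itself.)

8

G has 36 subgroups. Checking conjugation-invariance by order — order 1: 1/1 normal; order 2: 1/17 normal; order 4: 1/9 normal; order 8: 1/5 normal; order 16: 3/3 normal; order 32: 1/1 normal.
Total normal subgroups: 8.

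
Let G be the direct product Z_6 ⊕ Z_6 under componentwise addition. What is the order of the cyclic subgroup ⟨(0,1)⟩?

6

The order of (0,1) in Z_6 × Z_6 is lcm(ord(0) in Z_6, ord(1) in Z_6).
ord(0) = 1 and ord(1) = 6, so |⟨(0,1)⟩| = lcm(1, 6) = 6.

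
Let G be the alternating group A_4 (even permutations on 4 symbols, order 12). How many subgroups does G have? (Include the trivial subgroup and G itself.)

10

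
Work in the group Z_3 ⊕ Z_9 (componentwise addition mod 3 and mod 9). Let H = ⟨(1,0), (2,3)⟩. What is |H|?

|⟨(1,0)⟩| = 3 and |⟨(2,3)⟩| = 3, so |H| is a multiple of lcm(3, 3) = 3 and divides |G| = 27.
Closing under the operation: H = {(0,0), (0,3), (0,6), (1,0), (1,3), (1,6), (2,0), (2,3), (2,6)}, so |H| = 9.

9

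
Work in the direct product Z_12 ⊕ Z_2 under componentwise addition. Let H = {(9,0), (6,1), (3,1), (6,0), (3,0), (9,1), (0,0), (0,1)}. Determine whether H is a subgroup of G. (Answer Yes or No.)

Yes

|H| = 8 divides |G| = 24, consistent with Lagrange.
H contains the identity, every element's inverse is in H, and H is closed under +: it is a subgroup.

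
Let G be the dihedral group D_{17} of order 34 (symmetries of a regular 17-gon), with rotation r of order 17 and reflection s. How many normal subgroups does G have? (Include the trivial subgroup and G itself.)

G has 20 subgroups. Checking conjugation-invariance by order — order 1: 1/1 normal; order 2: 0/17 normal; order 17: 1/1 normal; order 34: 1/1 normal.
Total normal subgroups: 3.

3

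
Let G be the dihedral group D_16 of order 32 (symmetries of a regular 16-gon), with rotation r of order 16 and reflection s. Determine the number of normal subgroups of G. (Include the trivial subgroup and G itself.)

G has 36 subgroups. Checking conjugation-invariance by order — order 1: 1/1 normal; order 2: 1/17 normal; order 4: 1/9 normal; order 8: 1/5 normal; order 16: 3/3 normal; order 32: 1/1 normal.
Total normal subgroups: 8.

8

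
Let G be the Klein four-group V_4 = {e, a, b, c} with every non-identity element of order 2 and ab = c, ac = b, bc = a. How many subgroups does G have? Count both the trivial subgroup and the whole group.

|G| = 4, so by Lagrange every subgroup order divides 4. Divisors: 1, 2, 4.
Subgroups by order — order 1: 1; order 2: 3; order 4: 1.
Total: 1 + 3 + 1 = 5.

5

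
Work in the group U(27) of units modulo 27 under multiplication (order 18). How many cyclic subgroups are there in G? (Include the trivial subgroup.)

Each element a generates a cyclic subgroup ⟨a⟩; distinct elements may generate the same one (a cyclic group of order d has φ(d) generators).
Cyclic subgroups by order — order 1: 1; order 2: 1; order 3: 1; order 6: 1; order 9: 1; order 18: 1.
Total: 6.

6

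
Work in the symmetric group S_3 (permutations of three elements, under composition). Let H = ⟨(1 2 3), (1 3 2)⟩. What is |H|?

|⟨(1 2 3)⟩| = 3 and |⟨(1 3 2)⟩| = 3, so |H| is a multiple of lcm(3, 3) = 3 and divides |G| = 6.
Closing under the operation: H = {e, (1 2 3), (1 3 2)}, so |H| = 3.

3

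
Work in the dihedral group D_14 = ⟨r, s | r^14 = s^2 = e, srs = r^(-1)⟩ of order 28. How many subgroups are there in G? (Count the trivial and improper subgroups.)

28

|G| = 28, so by Lagrange every subgroup order divides 28. Divisors: 1, 2, 4, 7, 14, 28.
Subgroups by order — order 1: 1; order 2: 15; order 4: 7; order 7: 1; order 14: 3; order 28: 1.
Total: 1 + 15 + 7 + 1 + 3 + 1 = 28.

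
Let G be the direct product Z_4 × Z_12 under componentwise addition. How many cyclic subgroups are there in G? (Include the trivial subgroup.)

Each element a generates a cyclic subgroup ⟨a⟩; distinct elements may generate the same one (a cyclic group of order d has φ(d) generators).
Cyclic subgroups by order — order 1: 1; order 2: 3; order 3: 1; order 4: 6; order 6: 3; order 12: 6.
Total: 20.

20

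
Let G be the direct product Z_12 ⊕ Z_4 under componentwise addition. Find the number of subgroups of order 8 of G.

3

|G| = 48 and 8 | 48, so subgroups of order 8 are possible by Lagrange.
The subgroups of order 8 are: {(0,0), (0,1), (0,2), (0,3), (6,0), (6,1), (6,2), (6,3)}; {(0,0), (0,2), (3,0), (3,2), (6,0), (6,2), (9,0), (9,2)}; {(0,0), (0,2), (3,1), (3,3), (6,0), (6,2), (9,1), (9,3)}.
So G has 3 subgroups of order 8.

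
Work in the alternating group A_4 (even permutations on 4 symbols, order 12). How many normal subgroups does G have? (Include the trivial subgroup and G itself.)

3

G has 10 subgroups. Checking conjugation-invariance by order — order 1: 1/1 normal; order 2: 0/3 normal; order 3: 0/4 normal; order 4: 1/1 normal; order 12: 1/1 normal.
Total normal subgroups: 3.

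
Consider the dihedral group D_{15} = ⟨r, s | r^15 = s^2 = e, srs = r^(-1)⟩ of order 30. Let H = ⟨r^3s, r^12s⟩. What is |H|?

|⟨r^3s⟩| = 2 and |⟨r^12s⟩| = 2, so |H| is a multiple of lcm(2, 2) = 2 and divides |G| = 30.
Closing under the operation: H = {e, r^3, r^6, r^9, r^12, s, r^3s, r^6s, r^9s, r^12s}, so |H| = 10.

10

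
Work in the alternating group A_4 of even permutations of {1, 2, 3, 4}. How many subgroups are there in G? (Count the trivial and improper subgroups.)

|G| = 12, so by Lagrange every subgroup order divides 12. Divisors: 1, 2, 3, 4, 6, 12.
Subgroups by order — order 1: 1; order 2: 3; order 3: 4; order 4: 1; order 6: 0; order 12: 1.
Total: 1 + 3 + 4 + 1 + 0 + 1 = 10.

10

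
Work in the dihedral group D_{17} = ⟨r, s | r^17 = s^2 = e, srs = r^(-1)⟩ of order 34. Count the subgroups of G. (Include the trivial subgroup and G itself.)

|G| = 34, so by Lagrange every subgroup order divides 34. Divisors: 1, 2, 17, 34.
Subgroups by order — order 1: 1; order 2: 17; order 17: 1; order 34: 1.
Total: 1 + 17 + 1 + 1 = 20.

20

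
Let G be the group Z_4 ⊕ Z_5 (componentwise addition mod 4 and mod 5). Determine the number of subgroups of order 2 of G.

1

|G| = 20 and 2 | 20, so subgroups of order 2 are possible by Lagrange.
The subgroups of order 2 are: {(0,0), (2,0)}.
So G has 1 subgroup of order 2.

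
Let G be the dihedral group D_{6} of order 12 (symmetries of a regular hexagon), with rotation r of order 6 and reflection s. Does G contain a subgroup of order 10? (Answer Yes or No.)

10 does not divide |G| = 12, so by Lagrange no subgroup of order 10 exists.

No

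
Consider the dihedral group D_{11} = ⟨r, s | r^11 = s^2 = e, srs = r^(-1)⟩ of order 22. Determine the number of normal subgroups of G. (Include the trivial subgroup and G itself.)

3

G has 14 subgroups. Checking conjugation-invariance by order — order 1: 1/1 normal; order 2: 0/11 normal; order 11: 1/1 normal; order 22: 1/1 normal.
Total normal subgroups: 3.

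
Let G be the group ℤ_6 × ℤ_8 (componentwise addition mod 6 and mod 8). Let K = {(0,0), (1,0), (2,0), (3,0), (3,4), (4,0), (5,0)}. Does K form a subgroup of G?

No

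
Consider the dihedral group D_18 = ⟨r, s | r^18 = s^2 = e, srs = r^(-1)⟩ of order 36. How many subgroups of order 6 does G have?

|G| = 36 and 6 | 36, so subgroups of order 6 are possible by Lagrange.
The subgroups of order 6 are: {e, r^6, r^12, r^4s, r^10s, r^16s}; {e, r^6, r^12, r^5s, r^11s, r^17s}; {e, r^6, r^12, s, r^6s, r^12s}; {e, r^6, r^12, rs, r^7s, r^13s}; … (7 in all).
So G has 7 subgroups of order 6.

7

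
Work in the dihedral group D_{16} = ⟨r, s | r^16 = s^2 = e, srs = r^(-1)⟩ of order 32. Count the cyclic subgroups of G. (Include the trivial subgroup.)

21

Group the elements of G by the cyclic subgroup they generate; each cyclic subgroup of order d accounts for φ(d) elements.
Cyclic subgroups by order — order 1: 1; order 2: 17; order 4: 1; order 8: 1; order 16: 1.
Total: 21.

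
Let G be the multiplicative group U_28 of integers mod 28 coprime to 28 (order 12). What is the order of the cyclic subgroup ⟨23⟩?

6

Compute successive powers of 23 mod 28: 23, 25, 15, 9, 11, 1; 23^6 ≡ 1 (mod 28).
So |⟨23⟩| = 6.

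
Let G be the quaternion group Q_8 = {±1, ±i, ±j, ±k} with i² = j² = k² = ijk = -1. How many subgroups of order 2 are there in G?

|G| = 8 and 2 | 8, so subgroups of order 2 are possible by Lagrange.
The subgroups of order 2 are: {1, -1}.
So G has 1 subgroup of order 2.

1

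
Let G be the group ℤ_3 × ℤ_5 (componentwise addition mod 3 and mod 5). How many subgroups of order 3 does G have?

1

|G| = 15 and 3 | 15, so subgroups of order 3 are possible by Lagrange.
The subgroups of order 3 are: {(0,0), (1,0), (2,0)}.
So G has 1 subgroup of order 3.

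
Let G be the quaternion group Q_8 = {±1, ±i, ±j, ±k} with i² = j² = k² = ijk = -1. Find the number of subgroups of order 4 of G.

|G| = 8 and 4 | 8, so subgroups of order 4 are possible by Lagrange.
The subgroups of order 4 are: {1, -1, i, -i}; {1, -1, j, -j}; {1, -1, k, -k}.
So G has 3 subgroups of order 4.

3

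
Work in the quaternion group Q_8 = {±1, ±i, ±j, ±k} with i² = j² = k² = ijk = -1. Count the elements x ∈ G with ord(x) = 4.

The elements of order 4 are: i, -i, j, -j, k, -k.
That's 6.

6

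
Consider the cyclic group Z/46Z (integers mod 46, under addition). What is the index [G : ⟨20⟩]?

|⟨20⟩| = 23 and |G| = 46.
By Lagrange, [G : H] = |G|/|H| = 46/23 = 2.

2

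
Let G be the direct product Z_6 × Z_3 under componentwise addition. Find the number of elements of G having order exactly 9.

An element (a,b) has order lcm(ord(a), ord(b)); count pairs with lcm equal to 9.
Enumerating gives 0 such elements.

0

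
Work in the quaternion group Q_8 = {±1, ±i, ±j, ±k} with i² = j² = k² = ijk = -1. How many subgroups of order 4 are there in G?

3

|G| = 8 and 4 | 8, so subgroups of order 4 are possible by Lagrange.
The subgroups of order 4 are: {1, -1, i, -i}; {1, -1, j, -j}; {1, -1, k, -k}.
So G has 3 subgroups of order 4.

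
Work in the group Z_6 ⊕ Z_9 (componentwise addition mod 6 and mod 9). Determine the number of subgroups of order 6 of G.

|G| = 54 and 6 | 54, so subgroups of order 6 are possible by Lagrange.
The subgroups of order 6 are: {(0,0), (0,3), (0,6), (3,0), (3,3), (3,6)}; {(0,0), (1,0), (2,0), (3,0), (4,0), (5,0)}; {(0,0), (1,3), (2,6), (3,0), (4,3), (5,6)}; {(0,0), (1,6), (2,3), (3,0), (4,6), (5,3)}.
So G has 4 subgroups of order 6.

4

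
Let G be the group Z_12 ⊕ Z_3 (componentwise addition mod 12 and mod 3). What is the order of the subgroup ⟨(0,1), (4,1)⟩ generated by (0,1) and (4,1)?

9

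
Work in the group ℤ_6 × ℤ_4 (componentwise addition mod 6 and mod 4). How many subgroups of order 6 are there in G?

3

|G| = 24 and 6 | 24, so subgroups of order 6 are possible by Lagrange.
The subgroups of order 6 are: {(0,0), (0,2), (2,0), (2,2), (4,0), (4,2)}; {(0,0), (1,0), (2,0), (3,0), (4,0), (5,0)}; {(0,0), (1,2), (2,0), (3,2), (4,0), (5,2)}.
So G has 3 subgroups of order 6.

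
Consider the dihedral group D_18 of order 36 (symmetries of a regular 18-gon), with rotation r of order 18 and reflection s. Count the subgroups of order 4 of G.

9

|G| = 36 and 4 | 36, so subgroups of order 4 are possible by Lagrange.
The subgroups of order 4 are: {e, r^9, rs, r^10s}; {e, r^9, r^2s, r^11s}; {e, r^9, r^3s, r^12s}; {e, r^9, r^4s, r^13s}; … (9 in all).
So G has 9 subgroups of order 4.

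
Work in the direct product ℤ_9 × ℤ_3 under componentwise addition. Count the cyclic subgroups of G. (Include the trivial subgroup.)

8

Each element a generates a cyclic subgroup ⟨a⟩; distinct elements may generate the same one (a cyclic group of order d has φ(d) generators).
Cyclic subgroups by order — order 1: 1; order 3: 4; order 9: 3.
Total: 8.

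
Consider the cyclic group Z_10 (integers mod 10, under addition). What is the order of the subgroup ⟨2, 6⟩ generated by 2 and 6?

|⟨2⟩| = 5 and |⟨6⟩| = 5, so |H| is a multiple of lcm(5, 5) = 5 and divides |G| = 10.
Closing under the operation: H = {0, 2, 4, 6, 8}, so |H| = 5.

5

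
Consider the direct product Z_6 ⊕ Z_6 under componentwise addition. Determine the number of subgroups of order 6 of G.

12

|G| = 36 and 6 | 36, so subgroups of order 6 are possible by Lagrange.
The subgroups of order 6 are: {(0,0), (0,1), (0,2), (0,3), (0,4), (0,5)}; {(0,0), (0,2), (0,4), (3,0), (3,2), (3,4)}; {(0,0), (0,2), (0,4), (3,1), (3,3), (3,5)}; {(0,0), (0,3), (2,0), (2,3), (4,0), (4,3)}; … (12 in all).
So G has 12 subgroups of order 6.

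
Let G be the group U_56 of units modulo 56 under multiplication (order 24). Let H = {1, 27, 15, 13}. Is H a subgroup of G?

|H| = 4 divides |G| = 24, consistent with Lagrange.
H contains the identity, every element's inverse is in H, and H is closed under ·: it is a subgroup.

Yes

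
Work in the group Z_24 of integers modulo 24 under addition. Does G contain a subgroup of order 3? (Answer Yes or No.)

Yes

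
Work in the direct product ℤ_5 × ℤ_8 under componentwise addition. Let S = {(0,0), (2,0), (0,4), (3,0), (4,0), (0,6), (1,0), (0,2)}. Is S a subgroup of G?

Closure fails: (4,0) + (0,4) = (4,4) ∉ S. So S is not a subgroup.

No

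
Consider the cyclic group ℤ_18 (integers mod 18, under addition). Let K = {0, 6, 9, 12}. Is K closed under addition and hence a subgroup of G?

No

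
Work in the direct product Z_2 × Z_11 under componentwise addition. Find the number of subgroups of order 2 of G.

1

|G| = 22 and 2 | 22, so subgroups of order 2 are possible by Lagrange.
The subgroups of order 2 are: {(0,0), (1,0)}.
So G has 1 subgroup of order 2.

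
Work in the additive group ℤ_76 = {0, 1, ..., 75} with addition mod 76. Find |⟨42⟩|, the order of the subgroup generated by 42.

In ℤ_76, the order of an element a is n/gcd(a, n).
gcd(42, 76) = 2, so |⟨42⟩| = 76/2 = 38.

38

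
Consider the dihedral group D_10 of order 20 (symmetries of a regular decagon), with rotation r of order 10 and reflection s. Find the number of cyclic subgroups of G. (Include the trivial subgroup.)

A cyclic subgroup of order d is generated by each of its φ(d) elements of order d, so the cyclic subgroups of order d number (#elements of order d)/φ(d).
Cyclic subgroups by order — order 1: 1; order 2: 11; order 5: 1; order 10: 1.
Total: 14.

14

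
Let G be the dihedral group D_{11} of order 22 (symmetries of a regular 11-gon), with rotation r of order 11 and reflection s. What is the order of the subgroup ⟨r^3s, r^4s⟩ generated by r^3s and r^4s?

|⟨r^3s⟩| = 2 and |⟨r^4s⟩| = 2, so |H| is a multiple of lcm(2, 2) = 2 and divides |G| = 22.
Closing {r^3s, r^4s} under the group operation gives all of G, so |H| = 22.

22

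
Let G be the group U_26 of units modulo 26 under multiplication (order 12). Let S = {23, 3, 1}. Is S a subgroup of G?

3 ∈ S but its inverse 9 ∉ S, so S is not a subgroup.

No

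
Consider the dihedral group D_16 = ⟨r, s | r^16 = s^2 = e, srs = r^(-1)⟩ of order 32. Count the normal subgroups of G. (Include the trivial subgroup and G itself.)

G has 36 subgroups. Checking conjugation-invariance by order — order 1: 1/1 normal; order 2: 1/17 normal; order 4: 1/9 normal; order 8: 1/5 normal; order 16: 3/3 normal; order 32: 1/1 normal.
Total normal subgroups: 8.

8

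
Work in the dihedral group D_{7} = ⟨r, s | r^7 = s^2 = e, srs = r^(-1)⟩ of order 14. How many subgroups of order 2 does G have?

7

|G| = 14 and 2 | 14, so subgroups of order 2 are possible by Lagrange.
The subgroups of order 2 are: {e, r^2s}; {e, r^3s}; {e, r^4s}; {e, r^5s}; … (7 in all).
So G has 7 subgroups of order 2.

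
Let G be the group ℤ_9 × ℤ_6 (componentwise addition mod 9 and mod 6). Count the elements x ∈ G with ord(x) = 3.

8

An element (a,b) has order lcm(ord(a), ord(b)); count pairs with lcm equal to 3.
Enumerating gives 8 such elements.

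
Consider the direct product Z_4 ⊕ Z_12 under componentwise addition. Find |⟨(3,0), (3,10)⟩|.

|⟨(3,0)⟩| = 4 and |⟨(3,10)⟩| = 12, so |H| is a multiple of lcm(4, 12) = 12 and divides |G| = 48.
Closing under the operation: H = {(0,0), (0,2), (0,4), (0,6), (0,8), (0,10), (1,0), (1,2), (1,4), (1,6), (1,8), (1,10), (2,0), (2,2), (2,4), (2,6), (2,8), (2,10), (3,0), (3,2), (3,4), (3,6), (3,8), (3,10)}, so |H| = 24.

24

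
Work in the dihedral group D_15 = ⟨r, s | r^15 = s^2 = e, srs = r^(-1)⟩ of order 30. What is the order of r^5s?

Computing powers of r^5s: the smallest k with (r^5s)^k = e is k = 2.

2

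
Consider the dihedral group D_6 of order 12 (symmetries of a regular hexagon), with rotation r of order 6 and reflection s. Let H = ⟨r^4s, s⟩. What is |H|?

|⟨r^4s⟩| = 2 and |⟨s⟩| = 2, so |H| is a multiple of lcm(2, 2) = 2 and divides |G| = 12.
Closing under the operation: H = {e, r^2, r^4, s, r^2s, r^4s}, so |H| = 6.

6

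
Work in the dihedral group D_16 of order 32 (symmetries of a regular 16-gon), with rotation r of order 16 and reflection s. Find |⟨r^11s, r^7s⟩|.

8

|⟨r^11s⟩| = 2 and |⟨r^7s⟩| = 2, so |H| is a multiple of lcm(2, 2) = 2 and divides |G| = 32.
Closing under the operation: H = {e, r^4, r^8, r^12, r^3s, r^7s, r^11s, r^15s}, so |H| = 8.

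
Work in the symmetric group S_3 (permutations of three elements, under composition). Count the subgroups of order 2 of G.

|G| = 6 and 2 | 6, so subgroups of order 2 are possible by Lagrange.
The subgroups of order 2 are: {e, (1 2)}; {e, (1 3)}; {e, (2 3)}.
So G has 3 subgroups of order 2.

3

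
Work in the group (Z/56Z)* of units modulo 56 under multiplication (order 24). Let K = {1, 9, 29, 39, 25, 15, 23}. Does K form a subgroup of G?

No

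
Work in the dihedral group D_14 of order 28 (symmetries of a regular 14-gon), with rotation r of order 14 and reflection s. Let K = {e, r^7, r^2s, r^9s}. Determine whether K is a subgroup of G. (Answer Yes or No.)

Yes

|K| = 4 divides |G| = 28, consistent with Lagrange.
K contains the identity, every element's inverse is in K, and K is closed under ·: it is a subgroup.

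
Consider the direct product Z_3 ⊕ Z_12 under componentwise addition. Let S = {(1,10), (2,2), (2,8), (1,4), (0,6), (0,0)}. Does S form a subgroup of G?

Yes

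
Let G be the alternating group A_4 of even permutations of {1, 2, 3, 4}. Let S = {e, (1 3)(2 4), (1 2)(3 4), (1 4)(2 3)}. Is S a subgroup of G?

Yes

|S| = 4 divides |G| = 12, consistent with Lagrange.
S contains the identity, every element's inverse is in S, and S is closed under ∘: it is a subgroup.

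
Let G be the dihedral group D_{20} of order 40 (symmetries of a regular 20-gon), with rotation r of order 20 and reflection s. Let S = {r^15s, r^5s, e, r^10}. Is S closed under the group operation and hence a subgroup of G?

|S| = 4 divides |G| = 40, consistent with Lagrange.
S contains the identity, every element's inverse is in S, and S is closed under ·: it is a subgroup.

Yes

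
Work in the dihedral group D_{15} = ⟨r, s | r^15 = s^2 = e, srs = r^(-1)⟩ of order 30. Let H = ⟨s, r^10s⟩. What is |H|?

|⟨s⟩| = 2 and |⟨r^10s⟩| = 2, so |H| is a multiple of lcm(2, 2) = 2 and divides |G| = 30.
Closing under the operation: H = {e, r^5, r^10, s, r^5s, r^10s}, so |H| = 6.

6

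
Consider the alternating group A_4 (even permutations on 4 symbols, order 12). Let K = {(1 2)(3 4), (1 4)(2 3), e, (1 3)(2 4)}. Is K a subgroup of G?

Yes

|K| = 4 divides |G| = 12, consistent with Lagrange.
K contains the identity, every element's inverse is in K, and K is closed under ∘: it is a subgroup.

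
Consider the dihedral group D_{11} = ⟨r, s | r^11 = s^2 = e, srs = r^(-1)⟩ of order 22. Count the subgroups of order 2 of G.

|G| = 22 and 2 | 22, so subgroups of order 2 are possible by Lagrange.
The subgroups of order 2 are: {e, r^10s}; {e, r^2s}; {e, r^3s}; {e, r^4s}; … (11 in all).
So G has 11 subgroups of order 2.

11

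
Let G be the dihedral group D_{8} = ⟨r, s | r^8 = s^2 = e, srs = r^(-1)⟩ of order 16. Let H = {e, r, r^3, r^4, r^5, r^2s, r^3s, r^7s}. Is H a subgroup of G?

r ∈ H but its inverse r^7 ∉ H, so H is not a subgroup.

No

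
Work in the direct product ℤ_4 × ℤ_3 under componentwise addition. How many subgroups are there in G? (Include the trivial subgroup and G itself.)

|G| = 12, so by Lagrange every subgroup order divides 12. Divisors: 1, 2, 3, 4, 6, 12.
Subgroups by order — order 1: 1; order 2: 1; order 3: 1; order 4: 1; order 6: 1; order 12: 1.
Total: 1 + 1 + 1 + 1 + 1 + 1 = 6.

6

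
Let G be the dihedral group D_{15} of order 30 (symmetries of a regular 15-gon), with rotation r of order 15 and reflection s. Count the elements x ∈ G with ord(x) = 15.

8

The elements of order 15 are: r, r^2, r^4, r^7, r^8, r^11, r^13, r^14.
That's 8.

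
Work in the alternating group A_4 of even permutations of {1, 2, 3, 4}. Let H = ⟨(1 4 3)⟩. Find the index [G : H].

4

|⟨(1 4 3)⟩| = 3 and |G| = 12.
By Lagrange, [G : H] = |G|/|H| = 12/3 = 4.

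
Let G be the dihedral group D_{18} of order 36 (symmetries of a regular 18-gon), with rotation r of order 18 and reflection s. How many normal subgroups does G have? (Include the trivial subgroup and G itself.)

G has 45 subgroups. Checking conjugation-invariance by order — order 1: 1/1 normal; order 2: 1/19 normal; order 3: 1/1 normal; order 4: 0/9 normal; order 6: 1/7 normal; order 9: 1/1 normal; order 12: 0/3 normal; order 18: 3/3 normal; order 36: 1/1 normal.
Total normal subgroups: 9.

9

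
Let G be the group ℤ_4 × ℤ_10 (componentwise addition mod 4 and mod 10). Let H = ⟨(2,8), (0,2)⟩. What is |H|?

10

|⟨(2,8)⟩| = 10 and |⟨(0,2)⟩| = 5, so |H| is a multiple of lcm(10, 5) = 10 and divides |G| = 40.
Closing under the operation: H = {(0,0), (0,2), (0,4), (0,6), (0,8), (2,0), (2,2), (2,4), (2,6), (2,8)}, so |H| = 10.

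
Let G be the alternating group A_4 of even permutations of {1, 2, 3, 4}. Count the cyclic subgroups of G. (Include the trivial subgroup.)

8

Group the elements of G by the cyclic subgroup they generate; each cyclic subgroup of order d accounts for φ(d) elements.
Cyclic subgroups by order — order 1: 1; order 2: 3; order 3: 4.
Total: 8.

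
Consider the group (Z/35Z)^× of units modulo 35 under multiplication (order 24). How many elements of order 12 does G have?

The elements of order 12 are: 2, 3, 12, 17, 18, 23, 32, 33.
That's 8.

8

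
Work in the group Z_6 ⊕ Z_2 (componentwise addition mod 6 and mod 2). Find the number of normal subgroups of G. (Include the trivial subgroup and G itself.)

10

G is abelian, so every subgroup is normal.
G has 10 subgroups in total, hence 10 normal subgroups.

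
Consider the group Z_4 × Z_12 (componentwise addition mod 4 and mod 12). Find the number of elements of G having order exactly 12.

24

An element (a,b) has order lcm(ord(a), ord(b)); count pairs with lcm equal to 12.
Enumerating gives 24 such elements.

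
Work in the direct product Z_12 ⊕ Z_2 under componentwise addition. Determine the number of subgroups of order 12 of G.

3

|G| = 24 and 12 | 24, so subgroups of order 12 are possible by Lagrange.
The subgroups of order 12 are: {(0,0), (0,1), (2,0), (2,1), (4,0), (4,1), (6,0), (6,1), (8,0), (8,1), (10,0), (10,1)}; {(0,0), (1,0), (2,0), (3,0), (4,0), (5,0), (6,0), (7,0), (8,0), (9,0), (10,0), (11,0)}; {(0,0), (1,1), (2,0), (3,1), (4,0), (5,1), (6,0), (7,1), (8,0), (9,1), (10,0), (11,1)}.
So G has 3 subgroups of order 12.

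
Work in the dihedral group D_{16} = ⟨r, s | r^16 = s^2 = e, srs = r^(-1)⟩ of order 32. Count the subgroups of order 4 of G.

|G| = 32 and 4 | 32, so subgroups of order 4 are possible by Lagrange.
The subgroups of order 4 are: {e, r^8, r^2s, r^10s}; {e, r^8, r^3s, r^11s}; {e, r^4, r^8, r^12}; {e, r^8, r^4s, r^12s}; … (9 in all).
So G has 9 subgroups of order 4.

9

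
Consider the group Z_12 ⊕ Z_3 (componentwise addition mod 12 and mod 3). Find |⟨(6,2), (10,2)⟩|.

18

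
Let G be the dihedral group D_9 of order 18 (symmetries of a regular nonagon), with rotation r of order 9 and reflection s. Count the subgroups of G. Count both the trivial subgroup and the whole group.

16

|G| = 18, so by Lagrange every subgroup order divides 18. Divisors: 1, 2, 3, 6, 9, 18.
Subgroups by order — order 1: 1; order 2: 9; order 3: 1; order 6: 3; order 9: 1; order 18: 1.
Total: 1 + 9 + 1 + 3 + 1 + 1 = 16.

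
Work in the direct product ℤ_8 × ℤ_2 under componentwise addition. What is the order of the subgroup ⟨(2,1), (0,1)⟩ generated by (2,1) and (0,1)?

|⟨(2,1)⟩| = 4 and |⟨(0,1)⟩| = 2, so |H| is a multiple of lcm(4, 2) = 4 and divides |G| = 16.
Closing under the operation: H = {(0,0), (0,1), (2,0), (2,1), (4,0), (4,1), (6,0), (6,1)}, so |H| = 8.

8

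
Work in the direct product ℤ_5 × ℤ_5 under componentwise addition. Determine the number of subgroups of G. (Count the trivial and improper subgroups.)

8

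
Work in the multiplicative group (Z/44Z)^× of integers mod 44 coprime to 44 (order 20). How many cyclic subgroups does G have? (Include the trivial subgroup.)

8

Group the elements of G by the cyclic subgroup they generate; each cyclic subgroup of order d accounts for φ(d) elements.
Cyclic subgroups by order — order 1: 1; order 2: 3; order 5: 1; order 10: 3.
Total: 8.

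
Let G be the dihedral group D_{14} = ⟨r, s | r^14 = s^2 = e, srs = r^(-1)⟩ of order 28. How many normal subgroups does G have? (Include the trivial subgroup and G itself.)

7

G has 28 subgroups. Checking conjugation-invariance by order — order 1: 1/1 normal; order 2: 1/15 normal; order 4: 0/7 normal; order 7: 1/1 normal; order 14: 3/3 normal; order 28: 1/1 normal.
Total normal subgroups: 7.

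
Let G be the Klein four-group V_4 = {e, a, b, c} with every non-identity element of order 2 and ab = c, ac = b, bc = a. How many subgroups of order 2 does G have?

|G| = 4 and 2 | 4, so subgroups of order 2 are possible by Lagrange.
The subgroups of order 2 are: {e, a}; {e, b}; {e, c}.
So G has 3 subgroups of order 2.

3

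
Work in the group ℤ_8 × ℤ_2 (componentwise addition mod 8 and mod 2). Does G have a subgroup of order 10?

No

10 does not divide |G| = 16, so by Lagrange no subgroup of order 10 exists.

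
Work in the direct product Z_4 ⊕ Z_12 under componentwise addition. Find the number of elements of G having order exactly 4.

An element (a,b) has order lcm(ord(a), ord(b)); count pairs with lcm equal to 4.
Enumerating gives 12 such elements.

12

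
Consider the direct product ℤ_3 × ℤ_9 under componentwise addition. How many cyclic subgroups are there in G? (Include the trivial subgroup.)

A cyclic subgroup of order d is generated by each of its φ(d) elements of order d, so the cyclic subgroups of order d number (#elements of order d)/φ(d).
Cyclic subgroups by order — order 1: 1; order 3: 4; order 9: 3.
Total: 8.

8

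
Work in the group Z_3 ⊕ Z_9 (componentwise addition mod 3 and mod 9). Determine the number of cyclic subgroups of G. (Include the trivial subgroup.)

Group the elements of G by the cyclic subgroup they generate; each cyclic subgroup of order d accounts for φ(d) elements.
Cyclic subgroups by order — order 1: 1; order 3: 4; order 9: 3.
Total: 8.

8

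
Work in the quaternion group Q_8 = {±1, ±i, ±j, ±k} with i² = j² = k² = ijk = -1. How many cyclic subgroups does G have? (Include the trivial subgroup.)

Group the elements of G by the cyclic subgroup they generate; each cyclic subgroup of order d accounts for φ(d) elements.
Cyclic subgroups by order — order 1: 1; order 2: 1; order 4: 3.
Total: 5.

5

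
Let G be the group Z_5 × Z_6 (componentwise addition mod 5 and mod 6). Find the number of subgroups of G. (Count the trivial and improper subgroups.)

8

|G| = 30, so by Lagrange every subgroup order divides 30. Divisors: 1, 2, 3, 5, 6, 10, 15, 30.
Subgroups by order — order 1: 1; order 2: 1; order 3: 1; order 5: 1; order 6: 1; order 10: 1; order 15: 1; order 30: 1.
Total: 1 + 1 + 1 + 1 + 1 + 1 + 1 + 1 = 8.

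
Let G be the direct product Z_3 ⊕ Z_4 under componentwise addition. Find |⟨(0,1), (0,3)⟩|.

4

|⟨(0,1)⟩| = 4 and |⟨(0,3)⟩| = 4, so |H| is a multiple of lcm(4, 4) = 4 and divides |G| = 12.
Closing under the operation: H = {(0,0), (0,1), (0,2), (0,3)}, so |H| = 4.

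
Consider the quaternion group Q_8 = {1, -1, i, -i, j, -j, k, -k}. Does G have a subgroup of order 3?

No

3 does not divide |G| = 8, so by Lagrange no subgroup of order 3 exists.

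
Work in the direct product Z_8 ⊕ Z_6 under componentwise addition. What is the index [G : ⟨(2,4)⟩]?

|⟨(2,4)⟩| = 12 and |G| = 48.
By Lagrange, [G : H] = |G|/|H| = 48/12 = 4.

4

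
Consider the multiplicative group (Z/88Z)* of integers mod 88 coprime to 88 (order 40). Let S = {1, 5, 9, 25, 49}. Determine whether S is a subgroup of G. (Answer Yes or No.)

No

5 ∈ S but its inverse 53 ∉ S, so S is not a subgroup.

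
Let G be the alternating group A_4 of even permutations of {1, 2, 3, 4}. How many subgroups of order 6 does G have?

|G| = 12 and 6 | 12, so subgroups of order 6 are possible by Lagrange.
Checking all subgroups of G, none has order 6.
So G has 0 subgroups of order 6.

0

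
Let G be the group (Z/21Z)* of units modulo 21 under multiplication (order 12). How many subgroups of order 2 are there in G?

3

|G| = 12 and 2 | 12, so subgroups of order 2 are possible by Lagrange.
The subgroups of order 2 are: {1, 13}; {1, 20}; {1, 8}.
So G has 3 subgroups of order 2.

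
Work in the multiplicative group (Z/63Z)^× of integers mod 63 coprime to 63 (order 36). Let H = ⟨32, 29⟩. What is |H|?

18

|⟨32⟩| = 6 and |⟨29⟩| = 6, so |H| is a multiple of lcm(6, 6) = 6 and divides |G| = 36.
Closing under the operation: H = {1, 2, 4, 8, 11, 16, 22, 23, 25, 29, 32, 37, 43, 44, 46, 50, 53, 58}, so |H| = 18.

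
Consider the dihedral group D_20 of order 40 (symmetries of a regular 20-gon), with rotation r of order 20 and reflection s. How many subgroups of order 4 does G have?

|G| = 40 and 4 | 40, so subgroups of order 4 are possible by Lagrange.
The subgroups of order 4 are: {e, r^10, s, r^10s}; {e, r^10, rs, r^11s}; {e, r^10, r^2s, r^12s}; {e, r^10, r^3s, r^13s}; … (11 in all).
So G has 11 subgroups of order 4.

11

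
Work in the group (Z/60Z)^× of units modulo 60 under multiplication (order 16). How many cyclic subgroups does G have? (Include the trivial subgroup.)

12

Each element a generates a cyclic subgroup ⟨a⟩; distinct elements may generate the same one (a cyclic group of order d has φ(d) generators).
Cyclic subgroups by order — order 1: 1; order 2: 7; order 4: 4.
Total: 12.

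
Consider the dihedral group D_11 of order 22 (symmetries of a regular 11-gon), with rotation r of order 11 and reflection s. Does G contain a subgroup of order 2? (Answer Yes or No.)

2 | 22. A subgroup of order 2 is {e, r^10s}.

Yes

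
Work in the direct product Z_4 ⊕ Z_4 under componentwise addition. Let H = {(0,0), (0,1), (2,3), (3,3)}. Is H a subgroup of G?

No

(0,1) ∈ H but its inverse (0,3) ∉ H, so H is not a subgroup.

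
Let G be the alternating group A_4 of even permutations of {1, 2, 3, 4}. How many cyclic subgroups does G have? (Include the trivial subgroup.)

Each element a generates a cyclic subgroup ⟨a⟩; distinct elements may generate the same one (a cyclic group of order d has φ(d) generators).
Cyclic subgroups by order — order 1: 1; order 2: 3; order 3: 4.
Total: 8.

8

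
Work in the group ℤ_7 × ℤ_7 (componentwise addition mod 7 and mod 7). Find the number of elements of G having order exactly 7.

48

An element (a,b) has order lcm(ord(a), ord(b)); count pairs with lcm equal to 7.
Enumerating gives 48 such elements.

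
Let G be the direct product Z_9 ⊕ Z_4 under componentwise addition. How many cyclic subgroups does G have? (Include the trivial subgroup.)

Each element a generates a cyclic subgroup ⟨a⟩; distinct elements may generate the same one (a cyclic group of order d has φ(d) generators).
Cyclic subgroups by order — order 1: 1; order 2: 1; order 3: 1; order 4: 1; order 6: 1; order 9: 1; order 12: 1; order 18: 1; order 36: 1.
Total: 9.

9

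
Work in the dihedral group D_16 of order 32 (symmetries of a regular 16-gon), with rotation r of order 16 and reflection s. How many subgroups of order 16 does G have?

|G| = 32 and 16 | 32, so subgroups of order 16 are possible by Lagrange.
The subgroups of order 16 are: {e, r, r^2, r^3, r^4, r^5, r^6, r^7, r^8, r^9, r^10, r^11, r^12, r^13, r^14, r^15}; {e, r^2, r^4, r^6, r^8, r^10, r^12, r^14, s, r^2s, r^4s, r^6s, r^8s, r^10s, r^12s, r^14s}; {e, r^2, r^4, r^6, r^8, r^10, r^12, r^14, rs, r^3s, r^5s, r^7s, r^9s, r^11s, r^13s, r^15s}.
So G has 3 subgroups of order 16.

3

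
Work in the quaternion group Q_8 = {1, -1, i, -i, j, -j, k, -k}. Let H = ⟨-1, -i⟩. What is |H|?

|⟨-1⟩| = 2 and |⟨-i⟩| = 4, so |H| is a multiple of lcm(2, 4) = 4 and divides |G| = 8.
Closing under the operation: H = {1, -1, i, -i}, so |H| = 4.

4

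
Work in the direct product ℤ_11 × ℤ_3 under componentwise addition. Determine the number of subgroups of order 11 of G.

1

|G| = 33 and 11 | 33, so subgroups of order 11 are possible by Lagrange.
The subgroups of order 11 are: {(0,0), (1,0), (2,0), (3,0), (4,0), (5,0), (6,0), (7,0), (8,0), (9,0), (10,0)}.
So G has 1 subgroup of order 11.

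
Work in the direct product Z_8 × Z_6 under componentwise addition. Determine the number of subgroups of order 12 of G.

|G| = 48 and 12 | 48, so subgroups of order 12 are possible by Lagrange.
The subgroups of order 12 are: {(0,0), (0,1), (0,2), (0,3), (0,4), (0,5), (4,0), (4,1), (4,2), (4,3), (4,4), (4,5)}; {(0,0), (0,2), (0,4), (2,0), (2,2), (2,4), (4,0), (4,2), (4,4), (6,0), (6,2), (6,4)}; {(0,0), (0,2), (0,4), (2,1), (2,3), (2,5), (4,0), (4,2), (4,4), (6,1), (6,3), (6,5)}.
So G has 3 subgroups of order 12.

3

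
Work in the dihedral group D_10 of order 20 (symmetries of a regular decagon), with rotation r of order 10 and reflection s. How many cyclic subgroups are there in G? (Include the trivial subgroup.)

A cyclic subgroup of order d is generated by each of its φ(d) elements of order d, so the cyclic subgroups of order d number (#elements of order d)/φ(d).
Cyclic subgroups by order — order 1: 1; order 2: 11; order 5: 1; order 10: 1.
Total: 14.

14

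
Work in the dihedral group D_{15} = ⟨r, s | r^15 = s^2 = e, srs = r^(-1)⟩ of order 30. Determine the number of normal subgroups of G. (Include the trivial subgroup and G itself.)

G has 28 subgroups. Checking conjugation-invariance by order — order 1: 1/1 normal; order 2: 0/15 normal; order 3: 1/1 normal; order 5: 1/1 normal; order 6: 0/5 normal; order 10: 0/3 normal; order 15: 1/1 normal; order 30: 1/1 normal.
Total normal subgroups: 5.

5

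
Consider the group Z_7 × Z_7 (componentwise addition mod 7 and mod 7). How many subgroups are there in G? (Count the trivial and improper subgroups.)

|G| = 49, so by Lagrange every subgroup order divides 49. Divisors: 1, 7, 49.
Subgroups by order — order 1: 1; order 7: 8; order 49: 1.
Total: 1 + 8 + 1 = 10.

10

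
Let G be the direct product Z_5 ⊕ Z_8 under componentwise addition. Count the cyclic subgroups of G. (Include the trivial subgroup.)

Each element a generates a cyclic subgroup ⟨a⟩; distinct elements may generate the same one (a cyclic group of order d has φ(d) generators).
Cyclic subgroups by order — order 1: 1; order 2: 1; order 4: 1; order 5: 1; order 8: 1; order 10: 1; order 20: 1; order 40: 1.
Total: 8.

8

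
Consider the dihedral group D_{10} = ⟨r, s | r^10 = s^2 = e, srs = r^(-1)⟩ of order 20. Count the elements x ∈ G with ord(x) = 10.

The elements of order 10 are: r, r^3, r^7, r^9.
That's 4.

4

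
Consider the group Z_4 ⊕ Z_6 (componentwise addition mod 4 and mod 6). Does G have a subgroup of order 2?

Yes

2 | 24. A subgroup of order 2 is {(0,0), (0,3)}.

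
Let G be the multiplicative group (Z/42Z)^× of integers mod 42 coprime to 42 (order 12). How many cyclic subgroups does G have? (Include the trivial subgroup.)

8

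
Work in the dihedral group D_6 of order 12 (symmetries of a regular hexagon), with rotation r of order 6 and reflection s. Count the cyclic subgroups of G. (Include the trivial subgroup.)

Group the elements of G by the cyclic subgroup they generate; each cyclic subgroup of order d accounts for φ(d) elements.
Cyclic subgroups by order — order 1: 1; order 2: 7; order 3: 1; order 6: 1.
Total: 10.

10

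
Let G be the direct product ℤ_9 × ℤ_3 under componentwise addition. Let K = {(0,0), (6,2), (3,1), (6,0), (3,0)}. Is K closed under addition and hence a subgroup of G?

|K| = 5 does not divide |G| = 27, so by Lagrange K is not a subgroup.

No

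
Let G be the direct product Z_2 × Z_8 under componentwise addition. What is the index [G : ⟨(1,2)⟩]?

4

|⟨(1,2)⟩| = 4 and |G| = 16.
By Lagrange, [G : H] = |G|/|H| = 16/4 = 4.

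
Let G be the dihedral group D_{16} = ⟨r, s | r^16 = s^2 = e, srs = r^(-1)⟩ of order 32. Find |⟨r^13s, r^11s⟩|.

16

|⟨r^13s⟩| = 2 and |⟨r^11s⟩| = 2, so |H| is a multiple of lcm(2, 2) = 2 and divides |G| = 32.
Closing under the operation: H = {e, r^2, r^4, r^6, r^8, r^10, r^12, r^14, rs, r^3s, r^5s, r^7s, r^9s, r^11s, r^13s, r^15s}, so |H| = 16.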